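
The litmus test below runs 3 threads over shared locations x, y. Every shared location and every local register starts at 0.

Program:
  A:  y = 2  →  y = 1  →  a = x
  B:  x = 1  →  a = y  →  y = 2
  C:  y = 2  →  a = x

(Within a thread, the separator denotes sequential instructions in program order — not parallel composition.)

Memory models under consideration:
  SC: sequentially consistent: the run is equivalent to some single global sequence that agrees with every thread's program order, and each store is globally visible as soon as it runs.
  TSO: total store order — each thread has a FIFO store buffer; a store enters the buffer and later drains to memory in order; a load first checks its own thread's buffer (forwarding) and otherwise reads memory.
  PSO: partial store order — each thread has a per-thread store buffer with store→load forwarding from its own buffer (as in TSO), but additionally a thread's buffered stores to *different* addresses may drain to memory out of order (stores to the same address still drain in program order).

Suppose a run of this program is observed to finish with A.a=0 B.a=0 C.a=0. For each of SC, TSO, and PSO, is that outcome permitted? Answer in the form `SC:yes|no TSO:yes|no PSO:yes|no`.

SC:no TSO:yes PSO:yes

outcome vector order: (A.a,B.a,C.a)
SC (9): 0/1/0, 0/1/1, 0/2/0, 0/2/1, 1/0/1, 1/1/0, 1/1/1, 1/2/0, 1/2/1
TSO (12): 0/0/0, 0/0/1, 0/1/0, 0/1/1, 0/2/0, 0/2/1, 1/0/0, 1/0/1, 1/1/0, 1/1/1, 1/2/0, 1/2/1
PSO (12): 0/0/0, 0/0/1, 0/1/0, 0/1/1, 0/2/0, 0/2/1, 1/0/0, 1/0/1, 1/1/0, 1/1/1, 1/2/0, 1/2/1
target 0/0/0 ∈ {TSO,PSO}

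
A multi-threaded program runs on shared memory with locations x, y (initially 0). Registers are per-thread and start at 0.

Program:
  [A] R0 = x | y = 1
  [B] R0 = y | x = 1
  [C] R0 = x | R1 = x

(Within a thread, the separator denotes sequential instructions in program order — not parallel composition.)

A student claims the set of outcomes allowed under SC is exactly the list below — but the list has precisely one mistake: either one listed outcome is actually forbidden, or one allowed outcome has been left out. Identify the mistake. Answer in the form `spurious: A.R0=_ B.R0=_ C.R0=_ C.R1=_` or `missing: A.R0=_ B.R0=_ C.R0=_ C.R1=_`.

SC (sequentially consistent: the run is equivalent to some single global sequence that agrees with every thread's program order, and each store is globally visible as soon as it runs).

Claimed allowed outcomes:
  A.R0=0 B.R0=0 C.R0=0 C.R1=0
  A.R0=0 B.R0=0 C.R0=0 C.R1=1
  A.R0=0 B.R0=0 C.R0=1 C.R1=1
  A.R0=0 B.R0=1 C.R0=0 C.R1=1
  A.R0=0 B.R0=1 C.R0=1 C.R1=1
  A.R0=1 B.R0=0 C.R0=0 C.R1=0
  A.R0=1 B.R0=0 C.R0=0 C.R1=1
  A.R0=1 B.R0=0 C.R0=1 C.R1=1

outcome vector order: (A.R0,B.R0,C.R0,C.R1)
SC: 9 outcomes — {(0,0,0,0) (0,0,0,1) (0,0,1,1) (0,1,0,0) (0,1,0,1) (0,1,1,1) (1,0,0,0) (1,0,0,1) (1,0,1,1)}
SC∖claimed = {(0,1,0,0)}

missing: A.R0=0 B.R0=1 C.R0=0 C.R1=0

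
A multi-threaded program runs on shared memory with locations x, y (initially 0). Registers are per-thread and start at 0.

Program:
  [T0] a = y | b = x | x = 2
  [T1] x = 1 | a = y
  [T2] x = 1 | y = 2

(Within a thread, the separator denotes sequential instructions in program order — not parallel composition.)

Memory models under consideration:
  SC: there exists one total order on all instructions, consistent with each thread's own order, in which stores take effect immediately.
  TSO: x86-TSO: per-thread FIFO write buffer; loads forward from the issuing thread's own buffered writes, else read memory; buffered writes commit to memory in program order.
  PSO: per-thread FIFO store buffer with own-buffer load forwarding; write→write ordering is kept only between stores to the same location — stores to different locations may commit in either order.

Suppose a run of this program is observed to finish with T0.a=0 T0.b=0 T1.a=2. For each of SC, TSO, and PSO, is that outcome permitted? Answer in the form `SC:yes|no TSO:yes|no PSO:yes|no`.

outcome vector order: (T0.a,T0.b,T1.a)
under SC → (0,0,0), (0,0,2), (0,1,0), (0,1,2), (2,1,0), (2,1,2)
under TSO → (0,0,0), (0,0,2), (0,1,0), (0,1,2), (2,1,0), (2,1,2)
under PSO → (0,0,0), (0,0,2), (0,1,0), (0,1,2), (2,0,0), (2,0,2), (2,1,0), (2,1,2)
target (0,0,2) ∈ {SC,TSO,PSO}

SC:yes TSO:yes PSO:yes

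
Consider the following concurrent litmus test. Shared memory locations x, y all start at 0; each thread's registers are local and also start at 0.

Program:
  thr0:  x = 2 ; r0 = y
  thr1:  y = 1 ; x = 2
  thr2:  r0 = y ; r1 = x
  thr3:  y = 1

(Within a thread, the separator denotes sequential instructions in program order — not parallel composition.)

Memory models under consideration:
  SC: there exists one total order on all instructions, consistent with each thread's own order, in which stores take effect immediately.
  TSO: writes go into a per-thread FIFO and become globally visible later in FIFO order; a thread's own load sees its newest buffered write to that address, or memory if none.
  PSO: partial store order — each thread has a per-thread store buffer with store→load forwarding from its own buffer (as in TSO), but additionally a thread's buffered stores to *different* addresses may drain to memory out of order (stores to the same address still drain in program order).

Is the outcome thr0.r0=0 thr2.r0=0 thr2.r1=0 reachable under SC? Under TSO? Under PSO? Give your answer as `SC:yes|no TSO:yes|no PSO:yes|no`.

outcome vector order: (thr0.r0,thr2.r0,thr2.r1)
under SC → 0/0/0, 0/0/2, 0/1/2, 1/0/0, 1/0/2, 1/1/0, 1/1/2
under TSO → 0/0/0, 0/0/2, 0/1/0, 0/1/2, 1/0/0, 1/0/2, 1/1/0, 1/1/2
under PSO → 0/0/0, 0/0/2, 0/1/0, 0/1/2, 1/0/0, 1/0/2, 1/1/0, 1/1/2
target 0/0/0 ∈ {SC,TSO,PSO}

SC:yes TSO:yes PSO:yes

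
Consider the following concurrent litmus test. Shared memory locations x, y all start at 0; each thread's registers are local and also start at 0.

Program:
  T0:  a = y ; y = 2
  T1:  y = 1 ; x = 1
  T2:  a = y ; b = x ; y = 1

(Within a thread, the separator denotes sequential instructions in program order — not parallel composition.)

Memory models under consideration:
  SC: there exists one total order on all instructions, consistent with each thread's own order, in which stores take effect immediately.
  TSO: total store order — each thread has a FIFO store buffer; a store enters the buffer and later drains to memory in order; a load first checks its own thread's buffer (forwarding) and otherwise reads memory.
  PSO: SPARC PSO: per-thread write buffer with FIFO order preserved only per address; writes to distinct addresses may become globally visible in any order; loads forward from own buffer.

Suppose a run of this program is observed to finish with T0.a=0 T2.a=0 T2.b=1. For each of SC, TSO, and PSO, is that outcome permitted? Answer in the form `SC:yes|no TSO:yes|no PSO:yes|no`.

outcome vector order: (T0.a,T2.a,T2.b)
SC: 12 outcomes — {(0,0,0) (0,0,1) (0,1,0) (0,1,1) (0,2,0) (0,2,1) (1,0,0) (1,0,1) (1,1,0) (1,1,1) (1,2,0) (1,2,1)}
TSO: 12 outcomes — {(0,0,0) (0,0,1) (0,1,0) (0,1,1) (0,2,0) (0,2,1) (1,0,0) (1,0,1) (1,1,0) (1,1,1) (1,2,0) (1,2,1)}
PSO: 12 outcomes — {(0,0,0) (0,0,1) (0,1,0) (0,1,1) (0,2,0) (0,2,1) (1,0,0) (1,0,1) (1,1,0) (1,1,1) (1,2,0) (1,2,1)}
target (0,0,1) ∈ {SC,TSO,PSO}

SC:yes TSO:yes PSO:yes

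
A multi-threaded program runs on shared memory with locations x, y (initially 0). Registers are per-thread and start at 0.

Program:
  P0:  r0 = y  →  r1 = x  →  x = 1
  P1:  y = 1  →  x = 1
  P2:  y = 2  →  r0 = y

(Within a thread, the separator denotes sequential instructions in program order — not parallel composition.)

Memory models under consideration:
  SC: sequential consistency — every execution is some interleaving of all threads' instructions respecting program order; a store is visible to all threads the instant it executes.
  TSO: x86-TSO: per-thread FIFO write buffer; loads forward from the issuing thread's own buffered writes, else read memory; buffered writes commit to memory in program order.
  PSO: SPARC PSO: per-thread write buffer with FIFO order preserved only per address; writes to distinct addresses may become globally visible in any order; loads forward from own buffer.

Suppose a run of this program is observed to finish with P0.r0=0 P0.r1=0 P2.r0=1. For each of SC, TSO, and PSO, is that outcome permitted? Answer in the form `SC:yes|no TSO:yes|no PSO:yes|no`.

SC:yes TSO:yes PSO:yes

outcome vector order: (P0.r0,P0.r1,P2.r0)
SC: 12 outcomes — {0/0/1; 0/0/2; 0/1/1; 0/1/2; 1/0/1; 1/0/2; 1/1/1; 1/1/2; 2/0/1; 2/0/2; 2/1/1; 2/1/2}
TSO: 12 outcomes — {0/0/1; 0/0/2; 0/1/1; 0/1/2; 1/0/1; 1/0/2; 1/1/1; 1/1/2; 2/0/1; 2/0/2; 2/1/1; 2/1/2}
PSO: 12 outcomes — {0/0/1; 0/0/2; 0/1/1; 0/1/2; 1/0/1; 1/0/2; 1/1/1; 1/1/2; 2/0/1; 2/0/2; 2/1/1; 2/1/2}
target 0/0/1 ∈ {SC,TSO,PSO}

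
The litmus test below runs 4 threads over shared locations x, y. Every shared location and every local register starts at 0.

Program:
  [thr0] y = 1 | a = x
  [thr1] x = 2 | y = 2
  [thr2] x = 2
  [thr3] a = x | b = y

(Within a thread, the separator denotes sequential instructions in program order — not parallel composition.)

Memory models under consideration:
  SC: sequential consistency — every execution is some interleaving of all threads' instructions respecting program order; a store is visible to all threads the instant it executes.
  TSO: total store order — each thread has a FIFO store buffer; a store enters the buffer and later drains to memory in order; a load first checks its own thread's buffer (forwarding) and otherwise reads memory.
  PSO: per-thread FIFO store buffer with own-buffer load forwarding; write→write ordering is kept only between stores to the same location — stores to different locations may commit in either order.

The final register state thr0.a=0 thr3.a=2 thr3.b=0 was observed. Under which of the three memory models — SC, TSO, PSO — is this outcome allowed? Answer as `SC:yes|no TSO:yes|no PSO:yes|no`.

outcome vector order: (thr0.a,thr3.a,thr3.b)
[SC] allowed = {<0 0 0> <0 0 1> <0 0 2> <0 2 1> <0 2 2> <2 0 0> <2 0 1> <2 0 2> <2 2 0> <2 2 1> <2 2 2>}
[TSO] allowed = {<0 0 0> <0 0 1> <0 0 2> <0 2 0> <0 2 1> <0 2 2> <2 0 0> <2 0 1> <2 0 2> <2 2 0> <2 2 1> <2 2 2>}
[PSO] allowed = {<0 0 0> <0 0 1> <0 0 2> <0 2 0> <0 2 1> <0 2 2> <2 0 0> <2 0 1> <2 0 2> <2 2 0> <2 2 1> <2 2 2>}
target <0 2 0> ∈ {TSO,PSO}

SC:no TSO:yes PSO:yes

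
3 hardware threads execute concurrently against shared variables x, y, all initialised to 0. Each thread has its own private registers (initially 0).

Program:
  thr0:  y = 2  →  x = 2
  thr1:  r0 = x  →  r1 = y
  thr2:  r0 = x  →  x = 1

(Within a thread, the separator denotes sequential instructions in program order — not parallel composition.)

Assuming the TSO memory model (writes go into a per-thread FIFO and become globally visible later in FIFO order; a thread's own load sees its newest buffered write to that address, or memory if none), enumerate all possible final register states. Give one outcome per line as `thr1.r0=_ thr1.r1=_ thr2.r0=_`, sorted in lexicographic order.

thr1.r0=0 thr1.r1=0 thr2.r0=0
thr1.r0=0 thr1.r1=0 thr2.r0=2
thr1.r0=0 thr1.r1=2 thr2.r0=0
thr1.r0=0 thr1.r1=2 thr2.r0=2
thr1.r0=1 thr1.r1=0 thr2.r0=0
thr1.r0=1 thr1.r1=2 thr2.r0=0
thr1.r0=1 thr1.r1=2 thr2.r0=2
thr1.r0=2 thr1.r1=2 thr2.r0=0
thr1.r0=2 thr1.r1=2 thr2.r0=2

outcome vector order: (thr1.r0,thr1.r1,thr2.r0)
|TSO outcomes| = 9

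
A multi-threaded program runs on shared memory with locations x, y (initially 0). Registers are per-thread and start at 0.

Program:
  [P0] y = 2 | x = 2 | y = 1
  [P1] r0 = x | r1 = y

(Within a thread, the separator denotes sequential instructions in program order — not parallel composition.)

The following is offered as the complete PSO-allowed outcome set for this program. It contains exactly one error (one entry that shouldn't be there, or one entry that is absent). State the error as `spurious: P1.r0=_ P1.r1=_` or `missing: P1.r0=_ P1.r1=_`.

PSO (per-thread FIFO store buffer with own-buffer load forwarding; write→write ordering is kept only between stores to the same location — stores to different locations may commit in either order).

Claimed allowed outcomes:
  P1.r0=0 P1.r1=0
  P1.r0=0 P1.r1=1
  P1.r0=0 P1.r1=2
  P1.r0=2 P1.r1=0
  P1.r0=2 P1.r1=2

outcome vector order: (P1.r0,P1.r1)
[PSO] allowed = {0/0; 0/1; 0/2; 2/0; 2/1; 2/2}
PSO∖claimed = {2/1}

missing: P1.r0=2 P1.r1=1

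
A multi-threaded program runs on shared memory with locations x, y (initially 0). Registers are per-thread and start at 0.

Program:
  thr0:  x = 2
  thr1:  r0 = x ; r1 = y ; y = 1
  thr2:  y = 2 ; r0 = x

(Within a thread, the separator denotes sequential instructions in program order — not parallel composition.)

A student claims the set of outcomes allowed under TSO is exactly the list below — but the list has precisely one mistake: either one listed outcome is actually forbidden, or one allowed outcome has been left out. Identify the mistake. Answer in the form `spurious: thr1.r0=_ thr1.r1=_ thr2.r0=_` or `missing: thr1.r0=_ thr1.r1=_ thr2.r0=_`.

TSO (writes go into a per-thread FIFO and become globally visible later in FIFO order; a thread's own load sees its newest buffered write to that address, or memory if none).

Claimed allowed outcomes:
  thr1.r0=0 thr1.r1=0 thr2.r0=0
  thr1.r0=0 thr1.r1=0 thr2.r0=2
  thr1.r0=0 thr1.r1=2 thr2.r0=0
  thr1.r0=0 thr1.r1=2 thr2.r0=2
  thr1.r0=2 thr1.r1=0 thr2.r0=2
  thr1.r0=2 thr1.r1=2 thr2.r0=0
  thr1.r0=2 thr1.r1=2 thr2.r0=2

outcome vector order: (thr1.r0,thr1.r1,thr2.r0)
TSO: 8 outcomes — {(0,0,0); (0,0,2); (0,2,0); (0,2,2); (2,0,0); (2,0,2); (2,2,0); (2,2,2)}
TSO∖claimed = {(2,0,0)}

missing: thr1.r0=2 thr1.r1=0 thr2.r0=0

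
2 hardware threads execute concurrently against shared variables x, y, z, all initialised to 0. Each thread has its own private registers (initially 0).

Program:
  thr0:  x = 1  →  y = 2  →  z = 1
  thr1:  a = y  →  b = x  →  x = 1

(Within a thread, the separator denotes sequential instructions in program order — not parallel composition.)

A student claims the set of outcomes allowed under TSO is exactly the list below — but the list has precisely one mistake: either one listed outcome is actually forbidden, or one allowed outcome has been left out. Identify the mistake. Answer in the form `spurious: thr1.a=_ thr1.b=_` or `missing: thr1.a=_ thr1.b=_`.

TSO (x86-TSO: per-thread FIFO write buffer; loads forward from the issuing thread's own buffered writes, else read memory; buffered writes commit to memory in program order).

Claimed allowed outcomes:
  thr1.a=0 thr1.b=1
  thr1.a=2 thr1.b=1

outcome vector order: (thr1.a,thr1.b)
[TSO] allowed = {0/0; 0/1; 2/1}
TSO∖claimed = {0/0}

missing: thr1.a=0 thr1.b=0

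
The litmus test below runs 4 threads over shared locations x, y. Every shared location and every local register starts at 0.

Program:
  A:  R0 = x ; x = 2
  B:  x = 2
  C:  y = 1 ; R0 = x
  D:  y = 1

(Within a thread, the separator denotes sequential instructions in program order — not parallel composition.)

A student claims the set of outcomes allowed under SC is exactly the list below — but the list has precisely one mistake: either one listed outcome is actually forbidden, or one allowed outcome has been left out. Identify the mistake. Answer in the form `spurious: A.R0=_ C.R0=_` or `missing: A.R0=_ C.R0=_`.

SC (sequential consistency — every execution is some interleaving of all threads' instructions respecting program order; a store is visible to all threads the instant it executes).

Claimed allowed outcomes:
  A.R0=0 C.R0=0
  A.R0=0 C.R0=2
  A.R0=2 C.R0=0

outcome vector order: (A.R0,C.R0)
under SC → (0,0), (0,2), (2,0), (2,2)
SC∖claimed = {(2,2)}

missing: A.R0=2 C.R0=2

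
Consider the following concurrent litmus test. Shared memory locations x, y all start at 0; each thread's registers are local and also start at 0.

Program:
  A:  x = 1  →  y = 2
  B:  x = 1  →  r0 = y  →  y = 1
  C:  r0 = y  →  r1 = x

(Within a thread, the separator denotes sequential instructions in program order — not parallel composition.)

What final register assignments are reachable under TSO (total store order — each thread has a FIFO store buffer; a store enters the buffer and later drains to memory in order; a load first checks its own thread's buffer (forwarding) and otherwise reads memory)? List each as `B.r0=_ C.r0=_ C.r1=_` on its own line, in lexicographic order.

B.r0=0 C.r0=0 C.r1=0
B.r0=0 C.r0=0 C.r1=1
B.r0=0 C.r0=1 C.r1=1
B.r0=0 C.r0=2 C.r1=1
B.r0=2 C.r0=0 C.r1=0
B.r0=2 C.r0=0 C.r1=1
B.r0=2 C.r0=1 C.r1=1
B.r0=2 C.r0=2 C.r1=1

outcome vector order: (B.r0,C.r0,C.r1)
|TSO outcomes| = 8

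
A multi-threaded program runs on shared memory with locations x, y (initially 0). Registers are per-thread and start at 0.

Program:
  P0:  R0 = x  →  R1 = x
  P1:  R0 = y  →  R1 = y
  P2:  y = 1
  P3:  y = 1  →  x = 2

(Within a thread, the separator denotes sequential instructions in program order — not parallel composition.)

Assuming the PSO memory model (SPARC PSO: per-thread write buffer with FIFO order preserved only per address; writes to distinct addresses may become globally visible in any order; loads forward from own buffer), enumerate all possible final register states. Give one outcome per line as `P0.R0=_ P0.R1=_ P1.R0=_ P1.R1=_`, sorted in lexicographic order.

P0.R0=0 P0.R1=0 P1.R0=0 P1.R1=0
P0.R0=0 P0.R1=0 P1.R0=0 P1.R1=1
P0.R0=0 P0.R1=0 P1.R0=1 P1.R1=1
P0.R0=0 P0.R1=2 P1.R0=0 P1.R1=0
P0.R0=0 P0.R1=2 P1.R0=0 P1.R1=1
P0.R0=0 P0.R1=2 P1.R0=1 P1.R1=1
P0.R0=2 P0.R1=2 P1.R0=0 P1.R1=0
P0.R0=2 P0.R1=2 P1.R0=0 P1.R1=1
P0.R0=2 P0.R1=2 P1.R0=1 P1.R1=1

outcome vector order: (P0.R0,P0.R1,P1.R0,P1.R1)
|PSO outcomes| = 9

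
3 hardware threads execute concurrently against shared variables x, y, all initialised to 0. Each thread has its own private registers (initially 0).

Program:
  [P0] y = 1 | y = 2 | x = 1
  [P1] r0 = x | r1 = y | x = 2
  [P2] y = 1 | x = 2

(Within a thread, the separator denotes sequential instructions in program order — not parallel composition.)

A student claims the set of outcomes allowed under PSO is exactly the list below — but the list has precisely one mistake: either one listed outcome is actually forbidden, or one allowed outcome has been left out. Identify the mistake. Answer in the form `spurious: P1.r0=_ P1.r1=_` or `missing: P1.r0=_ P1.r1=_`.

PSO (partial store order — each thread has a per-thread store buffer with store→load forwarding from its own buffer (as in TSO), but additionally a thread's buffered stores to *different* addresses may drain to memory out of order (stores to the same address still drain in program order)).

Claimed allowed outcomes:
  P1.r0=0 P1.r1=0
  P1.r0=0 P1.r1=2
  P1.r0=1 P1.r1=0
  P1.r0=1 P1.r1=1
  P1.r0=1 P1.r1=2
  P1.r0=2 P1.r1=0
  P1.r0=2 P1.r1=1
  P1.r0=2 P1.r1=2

outcome vector order: (P1.r0,P1.r1)
[PSO] allowed = {00; 01; 02; 10; 11; 12; 20; 21; 22}
PSO∖claimed = {01}

missing: P1.r0=0 P1.r1=1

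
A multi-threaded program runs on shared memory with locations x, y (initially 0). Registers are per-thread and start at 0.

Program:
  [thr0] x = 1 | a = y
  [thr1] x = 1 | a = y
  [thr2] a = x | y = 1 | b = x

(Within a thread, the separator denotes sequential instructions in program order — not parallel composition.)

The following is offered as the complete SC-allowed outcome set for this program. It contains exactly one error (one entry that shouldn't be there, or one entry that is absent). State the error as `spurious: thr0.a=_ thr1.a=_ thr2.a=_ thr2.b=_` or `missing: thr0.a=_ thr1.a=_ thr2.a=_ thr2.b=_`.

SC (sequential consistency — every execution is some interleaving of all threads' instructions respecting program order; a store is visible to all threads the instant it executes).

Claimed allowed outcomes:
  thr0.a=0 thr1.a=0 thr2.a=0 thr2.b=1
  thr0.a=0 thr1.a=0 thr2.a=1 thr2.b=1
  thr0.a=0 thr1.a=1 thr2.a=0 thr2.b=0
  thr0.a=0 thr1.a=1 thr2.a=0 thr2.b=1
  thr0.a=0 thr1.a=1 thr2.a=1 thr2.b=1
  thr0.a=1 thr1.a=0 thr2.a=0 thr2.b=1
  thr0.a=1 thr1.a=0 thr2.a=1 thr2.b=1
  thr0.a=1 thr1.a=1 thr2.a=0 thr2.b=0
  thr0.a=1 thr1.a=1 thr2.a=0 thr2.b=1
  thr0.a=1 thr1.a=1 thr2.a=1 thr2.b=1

spurious: thr0.a=0 thr1.a=1 thr2.a=0 thr2.b=0

outcome vector order: (thr0.a,thr1.a,thr2.a,thr2.b)
SC (9): 0001, 0011, 0101, 0111, 1001, 1011, 1100, 1101, 1111
claimed∖SC = {0100}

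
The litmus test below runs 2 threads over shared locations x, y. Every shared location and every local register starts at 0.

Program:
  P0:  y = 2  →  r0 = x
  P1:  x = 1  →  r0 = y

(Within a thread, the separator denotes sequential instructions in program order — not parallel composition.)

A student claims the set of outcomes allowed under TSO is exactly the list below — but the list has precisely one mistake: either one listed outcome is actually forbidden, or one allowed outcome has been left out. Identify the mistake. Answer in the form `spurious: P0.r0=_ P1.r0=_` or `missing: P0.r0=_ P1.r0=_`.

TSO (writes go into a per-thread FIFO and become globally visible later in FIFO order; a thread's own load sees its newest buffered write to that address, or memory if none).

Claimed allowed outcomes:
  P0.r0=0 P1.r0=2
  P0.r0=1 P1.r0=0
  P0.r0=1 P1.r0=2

outcome vector order: (P0.r0,P1.r0)
TSO (4): (0,0), (0,2), (1,0), (1,2)
TSO∖claimed = {(0,0)}

missing: P0.r0=0 P1.r0=0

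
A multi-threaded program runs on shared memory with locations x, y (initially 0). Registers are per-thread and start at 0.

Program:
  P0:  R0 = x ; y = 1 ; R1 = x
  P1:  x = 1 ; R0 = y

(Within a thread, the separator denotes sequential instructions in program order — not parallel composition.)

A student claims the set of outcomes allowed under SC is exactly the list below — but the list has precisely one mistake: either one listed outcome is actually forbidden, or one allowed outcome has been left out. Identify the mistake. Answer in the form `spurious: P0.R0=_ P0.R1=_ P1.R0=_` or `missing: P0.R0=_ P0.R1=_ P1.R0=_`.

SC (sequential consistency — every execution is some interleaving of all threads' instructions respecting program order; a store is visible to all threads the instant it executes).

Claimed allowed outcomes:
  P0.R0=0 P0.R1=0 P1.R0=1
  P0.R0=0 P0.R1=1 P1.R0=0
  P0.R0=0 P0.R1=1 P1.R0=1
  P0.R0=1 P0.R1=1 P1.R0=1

outcome vector order: (P0.R0,P0.R1,P1.R0)
SC: 5 outcomes — {0/0/1, 0/1/0, 0/1/1, 1/1/0, 1/1/1}
SC∖claimed = {1/1/0}

missing: P0.R0=1 P0.R1=1 P1.R0=0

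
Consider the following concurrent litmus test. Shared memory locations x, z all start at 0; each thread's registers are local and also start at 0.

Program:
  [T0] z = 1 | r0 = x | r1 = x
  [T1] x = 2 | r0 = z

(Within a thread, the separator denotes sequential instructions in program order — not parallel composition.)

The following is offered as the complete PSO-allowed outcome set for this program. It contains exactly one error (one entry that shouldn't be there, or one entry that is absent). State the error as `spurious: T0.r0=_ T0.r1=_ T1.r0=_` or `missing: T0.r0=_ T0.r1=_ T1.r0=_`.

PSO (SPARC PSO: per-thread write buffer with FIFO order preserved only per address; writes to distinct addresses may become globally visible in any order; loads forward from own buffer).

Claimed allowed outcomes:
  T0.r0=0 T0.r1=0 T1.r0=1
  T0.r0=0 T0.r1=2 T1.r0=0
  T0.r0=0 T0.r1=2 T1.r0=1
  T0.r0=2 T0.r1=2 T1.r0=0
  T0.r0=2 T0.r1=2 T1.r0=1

outcome vector order: (T0.r0,T0.r1,T1.r0)
PSO: 6 outcomes — {000, 001, 020, 021, 220, 221}
PSO∖claimed = {000}

missing: T0.r0=0 T0.r1=0 T1.r0=0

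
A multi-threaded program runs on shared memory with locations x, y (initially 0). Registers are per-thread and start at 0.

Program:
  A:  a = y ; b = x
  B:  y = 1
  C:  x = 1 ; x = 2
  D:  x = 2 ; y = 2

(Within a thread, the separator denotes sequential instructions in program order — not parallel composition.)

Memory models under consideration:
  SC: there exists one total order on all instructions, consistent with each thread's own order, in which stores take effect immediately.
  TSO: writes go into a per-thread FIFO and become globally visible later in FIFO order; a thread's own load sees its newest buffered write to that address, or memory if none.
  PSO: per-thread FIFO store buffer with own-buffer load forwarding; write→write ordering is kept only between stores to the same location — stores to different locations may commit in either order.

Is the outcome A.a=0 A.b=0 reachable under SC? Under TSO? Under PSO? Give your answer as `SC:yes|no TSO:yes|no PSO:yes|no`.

outcome vector order: (A.a,A.b)
SC: 8 outcomes — {0/0, 0/1, 0/2, 1/0, 1/1, 1/2, 2/1, 2/2}
TSO: 8 outcomes — {0/0, 0/1, 0/2, 1/0, 1/1, 1/2, 2/1, 2/2}
PSO: 9 outcomes — {0/0, 0/1, 0/2, 1/0, 1/1, 1/2, 2/0, 2/1, 2/2}
target 0/0 ∈ {SC,TSO,PSO}

SC:yes TSO:yes PSO:yes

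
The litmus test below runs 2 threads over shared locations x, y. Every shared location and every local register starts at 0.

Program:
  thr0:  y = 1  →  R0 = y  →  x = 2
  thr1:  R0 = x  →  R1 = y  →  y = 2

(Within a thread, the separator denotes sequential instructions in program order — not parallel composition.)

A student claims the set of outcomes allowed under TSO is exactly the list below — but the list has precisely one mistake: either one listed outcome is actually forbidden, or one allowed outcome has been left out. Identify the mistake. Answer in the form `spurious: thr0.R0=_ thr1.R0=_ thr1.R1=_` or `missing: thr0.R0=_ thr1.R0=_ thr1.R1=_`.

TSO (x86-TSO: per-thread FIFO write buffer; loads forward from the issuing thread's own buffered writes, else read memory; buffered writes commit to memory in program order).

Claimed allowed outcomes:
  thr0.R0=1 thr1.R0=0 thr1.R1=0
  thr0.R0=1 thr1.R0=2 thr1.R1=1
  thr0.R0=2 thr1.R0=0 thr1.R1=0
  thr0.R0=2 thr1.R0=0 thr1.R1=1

outcome vector order: (thr0.R0,thr1.R0,thr1.R1)
TSO (5): 1/0/0 1/0/1 1/2/1 2/0/0 2/0/1
TSO∖claimed = {1/0/1}

missing: thr0.R0=1 thr1.R0=0 thr1.R1=1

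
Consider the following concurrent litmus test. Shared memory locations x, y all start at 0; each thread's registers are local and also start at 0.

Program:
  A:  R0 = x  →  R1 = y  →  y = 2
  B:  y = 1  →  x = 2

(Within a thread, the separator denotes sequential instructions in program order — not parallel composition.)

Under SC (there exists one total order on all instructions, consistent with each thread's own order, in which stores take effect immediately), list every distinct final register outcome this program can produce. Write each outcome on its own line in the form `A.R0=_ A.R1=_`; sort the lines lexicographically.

A.R0=0 A.R1=0
A.R0=0 A.R1=1
A.R0=2 A.R1=1

outcome vector order: (A.R0,A.R1)
|SC outcomes| = 3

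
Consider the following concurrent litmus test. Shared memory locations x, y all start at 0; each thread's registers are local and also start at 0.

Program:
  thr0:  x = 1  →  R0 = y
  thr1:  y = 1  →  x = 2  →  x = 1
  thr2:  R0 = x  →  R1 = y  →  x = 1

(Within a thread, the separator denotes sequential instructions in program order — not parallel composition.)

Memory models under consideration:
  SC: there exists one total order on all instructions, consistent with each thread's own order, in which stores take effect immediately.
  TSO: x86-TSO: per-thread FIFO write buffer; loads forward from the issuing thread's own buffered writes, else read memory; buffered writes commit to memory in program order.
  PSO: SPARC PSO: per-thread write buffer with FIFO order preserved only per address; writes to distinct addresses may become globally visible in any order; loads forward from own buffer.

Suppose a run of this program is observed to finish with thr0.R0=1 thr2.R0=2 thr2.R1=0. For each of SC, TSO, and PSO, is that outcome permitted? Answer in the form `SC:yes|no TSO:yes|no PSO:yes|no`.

outcome vector order: (thr0.R0,thr2.R0,thr2.R1)
under SC → 000 001 010 011 021 100 101 110 111 121
under TSO → 000 001 010 011 021 100 101 110 111 121
under PSO → 000 001 010 011 020 021 100 101 110 111 120 121
target 120 ∈ {PSO}

SC:no TSO:no PSO:yes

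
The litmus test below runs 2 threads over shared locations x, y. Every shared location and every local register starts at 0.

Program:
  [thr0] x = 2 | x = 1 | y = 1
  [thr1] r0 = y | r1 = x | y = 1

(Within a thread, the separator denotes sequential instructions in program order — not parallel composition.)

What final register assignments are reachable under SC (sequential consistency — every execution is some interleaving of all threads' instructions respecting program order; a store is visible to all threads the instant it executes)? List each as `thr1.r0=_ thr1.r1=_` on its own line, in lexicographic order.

thr1.r0=0 thr1.r1=0
thr1.r0=0 thr1.r1=1
thr1.r0=0 thr1.r1=2
thr1.r0=1 thr1.r1=1

outcome vector order: (thr1.r0,thr1.r1)
|SC outcomes| = 4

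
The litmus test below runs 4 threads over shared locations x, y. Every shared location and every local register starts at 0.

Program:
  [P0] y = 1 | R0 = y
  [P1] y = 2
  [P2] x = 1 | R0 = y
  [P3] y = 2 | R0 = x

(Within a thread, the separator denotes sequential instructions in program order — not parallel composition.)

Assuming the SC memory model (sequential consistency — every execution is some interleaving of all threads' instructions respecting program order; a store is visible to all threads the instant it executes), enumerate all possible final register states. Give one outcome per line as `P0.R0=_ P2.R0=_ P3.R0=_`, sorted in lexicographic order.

outcome vector order: (P0.R0,P2.R0,P3.R0)
|SC outcomes| = 10

P0.R0=1 P2.R0=0 P3.R0=1
P0.R0=1 P2.R0=1 P3.R0=0
P0.R0=1 P2.R0=1 P3.R0=1
P0.R0=1 P2.R0=2 P3.R0=0
P0.R0=1 P2.R0=2 P3.R0=1
P0.R0=2 P2.R0=0 P3.R0=1
P0.R0=2 P2.R0=1 P3.R0=0
P0.R0=2 P2.R0=1 P3.R0=1
P0.R0=2 P2.R0=2 P3.R0=0
P0.R0=2 P2.R0=2 P3.R0=1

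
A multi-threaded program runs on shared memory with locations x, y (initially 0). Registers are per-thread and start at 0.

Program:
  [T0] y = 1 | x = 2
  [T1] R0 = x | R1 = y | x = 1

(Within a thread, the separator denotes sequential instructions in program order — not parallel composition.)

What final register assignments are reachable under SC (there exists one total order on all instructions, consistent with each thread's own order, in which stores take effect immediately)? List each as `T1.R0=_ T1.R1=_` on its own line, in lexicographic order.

outcome vector order: (T1.R0,T1.R1)
|SC outcomes| = 3

T1.R0=0 T1.R1=0
T1.R0=0 T1.R1=1
T1.R0=2 T1.R1=1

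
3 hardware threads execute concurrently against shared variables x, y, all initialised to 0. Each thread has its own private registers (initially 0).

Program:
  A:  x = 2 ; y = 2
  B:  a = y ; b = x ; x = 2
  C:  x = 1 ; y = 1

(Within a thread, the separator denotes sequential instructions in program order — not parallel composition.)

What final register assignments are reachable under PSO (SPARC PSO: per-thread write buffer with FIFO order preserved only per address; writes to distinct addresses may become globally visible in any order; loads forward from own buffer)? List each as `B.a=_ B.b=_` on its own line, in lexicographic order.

outcome vector order: (B.a,B.b)
|PSO outcomes| = 9

B.a=0 B.b=0
B.a=0 B.b=1
B.a=0 B.b=2
B.a=1 B.b=0
B.a=1 B.b=1
B.a=1 B.b=2
B.a=2 B.b=0
B.a=2 B.b=1
B.a=2 B.b=2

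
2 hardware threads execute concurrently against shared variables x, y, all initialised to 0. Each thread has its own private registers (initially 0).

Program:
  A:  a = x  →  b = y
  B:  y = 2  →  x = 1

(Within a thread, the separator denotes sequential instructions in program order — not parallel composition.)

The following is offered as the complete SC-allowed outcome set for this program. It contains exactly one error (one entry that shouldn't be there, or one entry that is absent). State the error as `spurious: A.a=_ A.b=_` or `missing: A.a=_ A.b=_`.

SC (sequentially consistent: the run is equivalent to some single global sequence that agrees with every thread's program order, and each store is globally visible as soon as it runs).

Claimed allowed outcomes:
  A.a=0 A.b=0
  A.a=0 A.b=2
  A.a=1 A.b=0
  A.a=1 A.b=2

outcome vector order: (A.a,A.b)
[SC] allowed = {<0 0>, <0 2>, <1 2>}
claimed∖SC = {<1 0>}

spurious: A.a=1 A.b=0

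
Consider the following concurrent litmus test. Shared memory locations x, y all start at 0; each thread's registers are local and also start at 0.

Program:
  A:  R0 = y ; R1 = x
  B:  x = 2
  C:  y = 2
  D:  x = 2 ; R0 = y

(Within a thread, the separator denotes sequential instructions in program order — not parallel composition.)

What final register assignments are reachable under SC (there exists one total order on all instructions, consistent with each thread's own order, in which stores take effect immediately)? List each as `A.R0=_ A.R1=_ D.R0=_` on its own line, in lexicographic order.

A.R0=0 A.R1=0 D.R0=0
A.R0=0 A.R1=0 D.R0=2
A.R0=0 A.R1=2 D.R0=0
A.R0=0 A.R1=2 D.R0=2
A.R0=2 A.R1=0 D.R0=2
A.R0=2 A.R1=2 D.R0=0
A.R0=2 A.R1=2 D.R0=2

outcome vector order: (A.R0,A.R1,D.R0)
|SC outcomes| = 7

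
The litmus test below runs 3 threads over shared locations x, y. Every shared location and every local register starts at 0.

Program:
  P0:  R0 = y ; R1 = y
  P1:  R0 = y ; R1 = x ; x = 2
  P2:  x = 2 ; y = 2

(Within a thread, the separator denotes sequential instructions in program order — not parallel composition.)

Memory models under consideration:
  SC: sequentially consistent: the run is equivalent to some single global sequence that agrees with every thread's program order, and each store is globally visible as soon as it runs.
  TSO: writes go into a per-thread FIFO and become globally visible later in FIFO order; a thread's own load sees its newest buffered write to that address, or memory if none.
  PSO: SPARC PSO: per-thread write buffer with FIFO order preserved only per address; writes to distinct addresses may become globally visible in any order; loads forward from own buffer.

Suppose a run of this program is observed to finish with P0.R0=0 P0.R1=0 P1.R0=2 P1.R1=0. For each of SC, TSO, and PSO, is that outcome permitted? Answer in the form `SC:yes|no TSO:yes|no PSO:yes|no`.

outcome vector order: (P0.R0,P0.R1,P1.R0,P1.R1)
under SC → 0000, 0002, 0022, 0200, 0202, 0222, 2200, 2202, 2222
under TSO → 0000, 0002, 0022, 0200, 0202, 0222, 2200, 2202, 2222
under PSO → 0000, 0002, 0020, 0022, 0200, 0202, 0220, 0222, 2200, 2202, 2220, 2222
target 0020 ∈ {PSO}

SC:no TSO:no PSO:yes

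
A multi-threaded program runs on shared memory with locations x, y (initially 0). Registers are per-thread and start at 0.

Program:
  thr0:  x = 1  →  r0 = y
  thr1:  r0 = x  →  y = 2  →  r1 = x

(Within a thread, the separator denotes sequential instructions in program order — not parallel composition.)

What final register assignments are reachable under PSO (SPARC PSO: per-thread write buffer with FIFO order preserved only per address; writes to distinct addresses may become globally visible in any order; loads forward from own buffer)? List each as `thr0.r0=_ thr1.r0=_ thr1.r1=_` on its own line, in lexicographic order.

thr0.r0=0 thr1.r0=0 thr1.r1=0
thr0.r0=0 thr1.r0=0 thr1.r1=1
thr0.r0=0 thr1.r0=1 thr1.r1=1
thr0.r0=2 thr1.r0=0 thr1.r1=0
thr0.r0=2 thr1.r0=0 thr1.r1=1
thr0.r0=2 thr1.r0=1 thr1.r1=1

outcome vector order: (thr0.r0,thr1.r0,thr1.r1)
|PSO outcomes| = 6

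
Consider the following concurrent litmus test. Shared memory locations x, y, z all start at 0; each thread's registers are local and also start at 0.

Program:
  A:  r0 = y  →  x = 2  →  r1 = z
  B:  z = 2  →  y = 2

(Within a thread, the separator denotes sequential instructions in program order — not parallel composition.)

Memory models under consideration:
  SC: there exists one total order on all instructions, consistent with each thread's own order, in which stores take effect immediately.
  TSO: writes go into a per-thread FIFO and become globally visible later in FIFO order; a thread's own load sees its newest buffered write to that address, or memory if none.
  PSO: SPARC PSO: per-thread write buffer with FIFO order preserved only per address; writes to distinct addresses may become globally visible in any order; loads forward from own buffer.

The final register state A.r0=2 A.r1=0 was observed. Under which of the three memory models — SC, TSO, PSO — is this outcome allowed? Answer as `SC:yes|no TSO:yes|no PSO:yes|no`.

SC:no TSO:no PSO:yes

outcome vector order: (A.r0,A.r1)
SC (3): <0 0> <0 2> <2 2>
TSO (3): <0 0> <0 2> <2 2>
PSO (4): <0 0> <0 2> <2 0> <2 2>
target <2 0> ∈ {PSO}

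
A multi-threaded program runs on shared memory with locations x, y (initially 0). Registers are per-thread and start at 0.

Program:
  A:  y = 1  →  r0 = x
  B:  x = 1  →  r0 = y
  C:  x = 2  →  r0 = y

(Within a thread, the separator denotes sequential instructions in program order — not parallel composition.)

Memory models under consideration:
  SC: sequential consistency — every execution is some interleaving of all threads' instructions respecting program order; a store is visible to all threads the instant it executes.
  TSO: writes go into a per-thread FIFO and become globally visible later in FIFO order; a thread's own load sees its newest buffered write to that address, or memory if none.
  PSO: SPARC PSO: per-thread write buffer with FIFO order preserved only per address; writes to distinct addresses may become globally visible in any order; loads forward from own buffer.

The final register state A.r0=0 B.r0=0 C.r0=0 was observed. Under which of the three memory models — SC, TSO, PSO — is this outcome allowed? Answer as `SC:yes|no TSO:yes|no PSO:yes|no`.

outcome vector order: (A.r0,B.r0,C.r0)
under SC → (0,1,1); (1,0,0); (1,0,1); (1,1,0); (1,1,1); (2,0,0); (2,0,1); (2,1,0); (2,1,1)
under TSO → (0,0,0); (0,0,1); (0,1,0); (0,1,1); (1,0,0); (1,0,1); (1,1,0); (1,1,1); (2,0,0); (2,0,1); (2,1,0); (2,1,1)
under PSO → (0,0,0); (0,0,1); (0,1,0); (0,1,1); (1,0,0); (1,0,1); (1,1,0); (1,1,1); (2,0,0); (2,0,1); (2,1,0); (2,1,1)
target (0,0,0) ∈ {TSO,PSO}

SC:no TSO:yes PSO:yes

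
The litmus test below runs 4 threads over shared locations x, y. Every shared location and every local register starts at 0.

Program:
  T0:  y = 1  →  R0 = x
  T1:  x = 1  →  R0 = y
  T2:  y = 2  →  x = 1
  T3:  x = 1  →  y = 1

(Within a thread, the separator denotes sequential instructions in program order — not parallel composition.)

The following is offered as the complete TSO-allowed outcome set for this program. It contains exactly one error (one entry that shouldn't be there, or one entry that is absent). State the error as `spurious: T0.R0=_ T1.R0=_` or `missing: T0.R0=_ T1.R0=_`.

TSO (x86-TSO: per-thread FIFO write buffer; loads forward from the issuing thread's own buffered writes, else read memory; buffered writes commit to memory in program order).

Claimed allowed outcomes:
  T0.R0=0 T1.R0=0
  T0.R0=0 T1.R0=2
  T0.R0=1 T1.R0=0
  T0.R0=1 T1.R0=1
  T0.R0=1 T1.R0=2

outcome vector order: (T0.R0,T1.R0)
under TSO → <0 0>; <0 1>; <0 2>; <1 0>; <1 1>; <1 2>
TSO∖claimed = {<0 1>}

missing: T0.R0=0 T1.R0=1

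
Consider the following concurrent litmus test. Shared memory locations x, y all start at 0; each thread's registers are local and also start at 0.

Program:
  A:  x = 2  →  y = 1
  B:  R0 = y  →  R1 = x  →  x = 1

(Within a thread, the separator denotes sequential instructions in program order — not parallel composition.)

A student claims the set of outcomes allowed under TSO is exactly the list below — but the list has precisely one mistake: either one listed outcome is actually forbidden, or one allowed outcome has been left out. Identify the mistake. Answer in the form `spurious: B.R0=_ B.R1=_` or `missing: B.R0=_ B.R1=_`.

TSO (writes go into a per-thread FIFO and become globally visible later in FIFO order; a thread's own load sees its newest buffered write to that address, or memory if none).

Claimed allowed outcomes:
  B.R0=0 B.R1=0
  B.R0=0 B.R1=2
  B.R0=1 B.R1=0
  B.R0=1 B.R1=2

outcome vector order: (B.R0,B.R1)
TSO (3): 0/0, 0/2, 1/2
claimed∖TSO = {1/0}

spurious: B.R0=1 B.R1=0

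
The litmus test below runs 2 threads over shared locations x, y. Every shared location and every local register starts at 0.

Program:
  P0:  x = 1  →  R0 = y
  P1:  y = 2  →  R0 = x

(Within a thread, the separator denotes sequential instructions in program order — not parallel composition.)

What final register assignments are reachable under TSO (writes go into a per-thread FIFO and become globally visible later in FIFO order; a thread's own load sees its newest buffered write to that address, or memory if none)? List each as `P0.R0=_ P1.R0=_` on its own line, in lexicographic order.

P0.R0=0 P1.R0=0
P0.R0=0 P1.R0=1
P0.R0=2 P1.R0=0
P0.R0=2 P1.R0=1

outcome vector order: (P0.R0,P1.R0)
|TSO outcomes| = 4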